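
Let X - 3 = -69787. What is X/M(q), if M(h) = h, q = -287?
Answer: 69784/287 ≈ 243.15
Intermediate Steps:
X = -69784 (X = 3 - 69787 = -69784)
X/M(q) = -69784/(-287) = -69784*(-1/287) = 69784/287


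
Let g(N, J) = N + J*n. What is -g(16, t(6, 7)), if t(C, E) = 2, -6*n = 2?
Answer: -46/3 ≈ -15.333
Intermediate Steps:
n = -1/3 (n = -1/6*2 = -1/3 ≈ -0.33333)
g(N, J) = N - J/3 (g(N, J) = N + J*(-1/3) = N - J/3)
-g(16, t(6, 7)) = -(16 - 1/3*2) = -(16 - 2/3) = -1*46/3 = -46/3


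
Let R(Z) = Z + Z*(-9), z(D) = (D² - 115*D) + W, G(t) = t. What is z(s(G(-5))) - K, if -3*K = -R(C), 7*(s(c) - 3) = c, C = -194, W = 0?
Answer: -113920/147 ≈ -774.97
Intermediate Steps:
s(c) = 3 + c/7
z(D) = D² - 115*D (z(D) = (D² - 115*D) + 0 = D² - 115*D)
R(Z) = -8*Z (R(Z) = Z - 9*Z = -8*Z)
K = 1552/3 (K = -(-1)*(-8*(-194))/3 = -(-1)*1552/3 = -⅓*(-1552) = 1552/3 ≈ 517.33)
z(s(G(-5))) - K = (3 + (⅐)*(-5))*(-115 + (3 + (⅐)*(-5))) - 1*1552/3 = (3 - 5/7)*(-115 + (3 - 5/7)) - 1552/3 = 16*(-115 + 16/7)/7 - 1552/3 = (16/7)*(-789/7) - 1552/3 = -12624/49 - 1552/3 = -113920/147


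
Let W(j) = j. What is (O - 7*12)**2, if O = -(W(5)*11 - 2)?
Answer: 18769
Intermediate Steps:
O = -53 (O = -(5*11 - 2) = -(55 - 2) = -1*53 = -53)
(O - 7*12)**2 = (-53 - 7*12)**2 = (-53 - 84)**2 = (-137)**2 = 18769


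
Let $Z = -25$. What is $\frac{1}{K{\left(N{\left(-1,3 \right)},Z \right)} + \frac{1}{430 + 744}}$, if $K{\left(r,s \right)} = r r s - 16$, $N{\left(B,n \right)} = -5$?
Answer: $- \frac{1174}{752533} \approx -0.0015601$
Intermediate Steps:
$K{\left(r,s \right)} = -16 + s r^{2}$ ($K{\left(r,s \right)} = r^{2} s - 16 = s r^{2} - 16 = -16 + s r^{2}$)
$\frac{1}{K{\left(N{\left(-1,3 \right)},Z \right)} + \frac{1}{430 + 744}} = \frac{1}{\left(-16 - 25 \left(-5\right)^{2}\right) + \frac{1}{430 + 744}} = \frac{1}{\left(-16 - 625\right) + \frac{1}{1174}} = \frac{1}{-641 + \frac{1}{1174}} = \frac{1}{- \frac{752533}{1174}} = - \frac{1174}{752533}$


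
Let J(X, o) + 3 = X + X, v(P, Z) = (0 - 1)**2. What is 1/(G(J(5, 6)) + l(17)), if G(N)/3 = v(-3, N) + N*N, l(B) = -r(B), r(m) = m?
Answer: 1/133 ≈ 0.0075188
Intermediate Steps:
l(B) = -B
v(P, Z) = 1 (v(P, Z) = (-1)**2 = 1)
J(X, o) = -3 + 2*X (J(X, o) = -3 + (X + X) = -3 + 2*X)
G(N) = 3 + 3*N**2 (G(N) = 3*(1 + N*N) = 3*(1 + N**2) = 3 + 3*N**2)
1/(G(J(5, 6)) + l(17)) = 1/((3 + 3*(-3 + 2*5)**2) - 1*17) = 1/((3 + 3*(-3 + 10)**2) - 17) = 1/((3 + 3*7**2) - 17) = 1/((3 + 3*49) - 17) = 1/((3 + 147) - 17) = 1/(150 - 17) = 1/133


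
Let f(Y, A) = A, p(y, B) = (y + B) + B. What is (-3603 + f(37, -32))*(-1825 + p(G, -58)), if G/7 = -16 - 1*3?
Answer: 7538990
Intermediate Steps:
G = -133 (G = 7*(-16 - 1*3) = 7*(-16 - 3) = 7*(-19) = -133)
p(y, B) = y + 2*B (p(y, B) = (B + y) + B = y + 2*B)
(-3603 + f(37, -32))*(-1825 + p(G, -58)) = (-3603 - 32)*(-1825 + (-133 + 2*(-58))) = -3635*(-1825 + (-133 - 116)) = -3635*(-1825 - 249) = -3635*(-2074) = 7538990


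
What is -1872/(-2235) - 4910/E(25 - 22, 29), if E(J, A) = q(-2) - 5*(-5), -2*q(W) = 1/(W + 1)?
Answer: -7284076/37995 ≈ -191.71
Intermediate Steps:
q(W) = -1/(2*(1 + W)) (q(W) = -1/(2*(W + 1)) = -1/(2*(1 + W)))
E(J, A) = 51/2 (E(J, A) = -1/(2 + 2*(-2)) - 5*(-5) = -1/(2 - 4) + 25 = -1/(-2) + 25 = -1*(-1/2) + 25 = 1/2 + 25 = 51/2)
-1872/(-2235) - 4910/E(25 - 22, 29) = -1872/(-2235) - 4910/51/2 = -1872*(-1/2235) - 4910*2/51 = 624/745 - 9820/51 = -7284076/37995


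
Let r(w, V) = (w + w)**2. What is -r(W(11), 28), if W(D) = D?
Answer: -484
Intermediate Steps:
r(w, V) = 4*w**2 (r(w, V) = (2*w)**2 = 4*w**2)
-r(W(11), 28) = -4*11**2 = -4*121 = -1*484 = -484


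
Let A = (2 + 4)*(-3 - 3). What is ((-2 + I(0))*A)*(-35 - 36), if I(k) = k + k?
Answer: -5112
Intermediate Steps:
I(k) = 2*k
A = -36 (A = 6*(-6) = -36)
((-2 + I(0))*A)*(-35 - 36) = ((-2 + 2*0)*(-36))*(-35 - 36) = ((-2 + 0)*(-36))*(-71) = -2*(-36)*(-71) = 72*(-71) = -5112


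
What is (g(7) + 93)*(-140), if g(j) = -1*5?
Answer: -12320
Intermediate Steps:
g(j) = -5
(g(7) + 93)*(-140) = (-5 + 93)*(-140) = 88*(-140) = -12320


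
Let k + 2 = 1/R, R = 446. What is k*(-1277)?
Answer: 1137807/446 ≈ 2551.1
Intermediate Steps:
k = -891/446 (k = -2 + 1/446 = -891/446 ≈ -1.9978)
k*(-1277) = -891/446*(-1277) = 1137807/446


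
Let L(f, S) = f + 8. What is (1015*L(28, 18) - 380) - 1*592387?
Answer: -556227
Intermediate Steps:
L(f, S) = 8 + f
(1015*L(28, 18) - 380) - 1*592387 = (1015*(8 + 28) - 380) - 1*592387 = (1015*36 - 380) - 592387 = (36540 - 380) - 592387 = 36160 - 592387 = -556227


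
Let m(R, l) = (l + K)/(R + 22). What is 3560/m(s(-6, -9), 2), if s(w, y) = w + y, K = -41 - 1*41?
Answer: -623/2 ≈ -311.50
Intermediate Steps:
K = -82 (K = -41 - 41 = -82)
m(R, l) = (-82 + l)/(22 + R) (m(R, l) = (l - 82)/(R + 22) = (-82 + l)/(22 + R))
3560/m(s(-6, -9), 2) = 3560/(((-82 + 2)/(22 + (-6 - 9)))) = 3560/((-80/(22 - 15))) = 3560/((-80/7)) = 3560/(((1/7)*(-80))) = 3560/(-80/7) = 3560*(-7/80) = -623/2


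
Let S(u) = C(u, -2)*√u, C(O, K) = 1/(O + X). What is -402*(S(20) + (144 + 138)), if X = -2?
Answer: -113364 - 134*√5/3 ≈ -1.1346e+5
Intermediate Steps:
C(O, K) = 1/(-2 + O) (C(O, K) = 1/(O - 2) = 1/(-2 + O))
S(u) = √u/(-2 + u)
-402*(S(20) + (144 + 138)) = -402*(√20/(-2 + 20) + (144 + 138)) = -402*((2*√5)/18 + 282) = -402*((2*√5)*(1/18) + 282) = -402*(√5/9 + 282) = -402*(282 + √5/9) = -113364 - 134*√5/3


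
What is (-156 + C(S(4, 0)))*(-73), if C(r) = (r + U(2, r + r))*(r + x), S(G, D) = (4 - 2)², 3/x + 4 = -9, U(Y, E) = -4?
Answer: 11388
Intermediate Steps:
x = -3/13 (x = 3/(-4 - 9) = 3/(-13) = 3*(-1/13) = -3/13 ≈ -0.23077)
S(G, D) = 4 (S(G, D) = 2² = 4)
C(r) = (-4 + r)*(-3/13 + r) (C(r) = (r - 4)*(r - 3/13) = (-4 + r)*(-3/13 + r))
(-156 + C(S(4, 0)))*(-73) = (-156 + (12/13 + 4² - 55/13*4))*(-73) = (-156 + (12/13 + 16 - 220/13))*(-73) = (-156 + 0)*(-73) = -156*(-73) = 11388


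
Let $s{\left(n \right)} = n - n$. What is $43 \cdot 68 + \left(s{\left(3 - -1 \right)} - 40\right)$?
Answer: $2884$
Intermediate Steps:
$s{\left(n \right)} = 0$
$43 \cdot 68 + \left(s{\left(3 - -1 \right)} - 40\right) = 43 \cdot 68 + \left(0 - 40\right) = 2924 - 40 = 2884$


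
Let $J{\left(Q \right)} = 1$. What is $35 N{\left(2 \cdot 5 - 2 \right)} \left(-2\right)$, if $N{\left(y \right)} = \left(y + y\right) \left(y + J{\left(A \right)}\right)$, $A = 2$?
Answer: $-10080$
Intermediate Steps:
$N{\left(y \right)} = 2 y \left(1 + y\right)$ ($N{\left(y \right)} = \left(y + y\right) \left(y + 1\right) = 2 y \left(1 + y\right)$)
$35 N{\left(2 \cdot 5 - 2 \right)} \left(-2\right) = 35 \cdot 2 \left(2 \cdot 5 - 2\right) \left(1 + \left(2 \cdot 5 - 2\right)\right) \left(-2\right) = 35 \cdot 2 \left(10 - 2\right) \left(1 + \left(10 - 2\right)\right) \left(-2\right) = 35 \cdot 2 \cdot 8 \left(1 + 8\right) \left(-2\right) = 35 \cdot 2 \cdot 8 \cdot 9 \left(-2\right) = 35 \cdot 144 \left(-2\right) = 5040 \left(-2\right) = -10080$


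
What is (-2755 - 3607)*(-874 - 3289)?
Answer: 26485006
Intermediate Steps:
(-2755 - 3607)*(-874 - 3289) = -6362*(-4163) = 26485006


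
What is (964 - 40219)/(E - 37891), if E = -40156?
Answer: 39255/78047 ≈ 0.50297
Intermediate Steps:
(964 - 40219)/(E - 37891) = (964 - 40219)/(-40156 - 37891) = -39255/(-78047) = -39255*(-1/78047) = 39255/78047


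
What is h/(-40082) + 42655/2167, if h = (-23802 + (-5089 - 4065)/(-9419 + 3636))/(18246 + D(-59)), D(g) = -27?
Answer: 90067432256273137/4575684035480019 ≈ 19.684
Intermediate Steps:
h = -137637812/105360477 (h = (-23802 + (-5089 - 4065)/(-9419 + 3636))/(18246 - 27) = (-23802 - 9154/(-5783))/18219 = (-23802 - 9154*(-1/5783))*(1/18219) = (-23802 + 9154/5783)*(1/18219) = -137637812/5783*1/18219 = -137637812/105360477 ≈ -1.3064)
h/(-40082) + 42655/2167 = -137637812/105360477/(-40082) + 42655/2167 = -137637812/105360477*(-1/40082) + 42655*(1/2167) = 68818906/2111529319557 + 42655/2167 = 90067432256273137/4575684035480019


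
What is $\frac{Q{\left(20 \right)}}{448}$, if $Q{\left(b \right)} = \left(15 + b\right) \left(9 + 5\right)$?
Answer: $\frac{35}{32} \approx 1.0938$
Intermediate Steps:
$Q{\left(b \right)} = 210 + 14 b$ ($Q{\left(b \right)} = \left(15 + b\right) 14 = 210 + 14 b$)
$\frac{Q{\left(20 \right)}}{448} = \frac{210 + 14 \cdot 20}{448} = \left(210 + 280\right) \frac{1}{448} = 490 \cdot \frac{1}{448} = \frac{35}{32}$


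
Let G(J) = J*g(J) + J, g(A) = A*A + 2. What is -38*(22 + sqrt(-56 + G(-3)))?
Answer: -836 - 76*I*sqrt(23) ≈ -836.0 - 364.48*I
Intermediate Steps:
g(A) = 2 + A**2 (g(A) = A**2 + 2 = 2 + A**2)
G(J) = J + J*(2 + J**2) (G(J) = J*(2 + J**2) + J = J + J*(2 + J**2))
-38*(22 + sqrt(-56 + G(-3))) = -38*(22 + sqrt(-56 - 3*(3 + (-3)**2))) = -38*(22 + sqrt(-56 - 3*(3 + 9))) = -38*(22 + sqrt(-56 - 3*12)) = -38*(22 + sqrt(-56 - 36)) = -38*(22 + sqrt(-92)) = -38*(22 + 2*I*sqrt(23)) = -836 - 76*I*sqrt(23)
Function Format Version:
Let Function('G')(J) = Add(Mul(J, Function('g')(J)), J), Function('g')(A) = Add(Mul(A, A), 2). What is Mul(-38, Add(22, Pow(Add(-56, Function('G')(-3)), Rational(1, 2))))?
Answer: Add(-836, Mul(-76, I, Pow(23, Rational(1, 2)))) ≈ Add(-836.00, Mul(-364.48, I))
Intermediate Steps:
Function('g')(A) = Add(2, Pow(A, 2)) (Function('g')(A) = Add(Pow(A, 2), 2) = Add(2, Pow(A, 2)))
Function('G')(J) = Add(J, Mul(J, Add(2, Pow(J, 2)))) (Function('G')(J) = Add(Mul(J, Add(2, Pow(J, 2))), J) = Add(J, Mul(J, Add(2, Pow(J, 2)))))
Mul(-38, Add(22, Pow(Add(-56, Function('G')(-3)), Rational(1, 2)))) = Mul(-38, Add(22, Pow(Add(-56, Mul(-3, Add(3, Pow(-3, 2)))), Rational(1, 2)))) = Mul(-38, Add(22, Pow(Add(-56, Mul(-3, Add(3, 9))), Rational(1, 2)))) = Mul(-38, Add(22, Pow(Add(-56, Mul(-3, 12)), Rational(1, 2)))) = Mul(-38, Add(22, Pow(Add(-56, -36), Rational(1, 2)))) = Mul(-38, Add(22, Pow(-92, Rational(1, 2)))) = Mul(-38, Add(22, Mul(2, I, Pow(23, Rational(1, 2))))) = Add(-836, Mul(-76, I, Pow(23, Rational(1, 2))))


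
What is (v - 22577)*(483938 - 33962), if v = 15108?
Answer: -3360870744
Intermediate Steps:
(v - 22577)*(483938 - 33962) = (15108 - 22577)*(483938 - 33962) = -7469*449976 = -3360870744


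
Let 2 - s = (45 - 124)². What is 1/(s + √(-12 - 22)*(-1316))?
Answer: I/(-6239*I + 1316*√34) ≈ -6.3788e-5 + 7.8455e-5*I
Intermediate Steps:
s = -6239 (s = 2 - (45 - 124)² = 2 - 1*(-79)² = 2 - 1*6241 = 2 - 6241 = -6239)
1/(s + √(-12 - 22)*(-1316)) = 1/(-6239 + √(-12 - 22)*(-1316)) = 1/(-6239 + √(-34)*(-1316)) = 1/(-6239 + (I*√34)*(-1316)) = 1/(-6239 - 1316*I*√34)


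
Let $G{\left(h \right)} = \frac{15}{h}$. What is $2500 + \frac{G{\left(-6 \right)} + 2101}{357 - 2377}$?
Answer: $\frac{10095803}{4040} \approx 2499.0$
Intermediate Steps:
$2500 + \frac{G{\left(-6 \right)} + 2101}{357 - 2377} = 2500 + \frac{\frac{15}{-6} + 2101}{357 - 2377} = 2500 + \frac{15 \left(- \frac{1}{6}\right) + 2101}{-2020} = 2500 + \left(- \frac{5}{2} + 2101\right) \left(- \frac{1}{2020}\right) = 2500 + \frac{4197}{2} \left(- \frac{1}{2020}\right) = 2500 - \frac{4197}{4040} = \frac{10095803}{4040}$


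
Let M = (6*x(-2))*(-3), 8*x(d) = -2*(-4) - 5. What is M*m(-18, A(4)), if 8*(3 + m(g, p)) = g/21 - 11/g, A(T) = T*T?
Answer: 9165/448 ≈ 20.458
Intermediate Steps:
x(d) = 3/8 (x(d) = (-2*(-4) - 5)/8 = (8 - 5)/8 = (⅛)*3 = 3/8)
A(T) = T²
m(g, p) = -3 - 11/(8*g) + g/168 (m(g, p) = -3 + (g/21 - 11/g)/8 = -3 + (-11/g + g/21)/8 = -3 + (-11/(8*g) + g/168) = -3 - 11/(8*g) + g/168)
M = -27/4 (M = (6*(3/8))*(-3) = (9/4)*(-3) = -27/4 ≈ -6.7500)
M*m(-18, A(4)) = -9*(-231 - 18*(-504 - 18))/(224*(-18)) = -9*(-1)*(-231 - 18*(-522))/(224*18) = -9*(-1)*(-231 + 9396)/(224*18) = -9*(-1)*9165/(224*18) = -27/4*(-3055/1008) = 9165/448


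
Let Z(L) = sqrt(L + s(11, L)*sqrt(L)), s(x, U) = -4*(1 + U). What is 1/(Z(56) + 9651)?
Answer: 1/(9651 + sqrt(56 - 456*sqrt(14))) ≈ 0.00010361 - 4.361e-7*I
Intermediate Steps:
s(x, U) = -4 - 4*U
Z(L) = sqrt(L + sqrt(L)*(-4 - 4*L)) (Z(L) = sqrt(L + (-4 - 4*L)*sqrt(L)) = sqrt(L + sqrt(L)*(-4 - 4*L)))
1/(Z(56) + 9651) = 1/(sqrt(56 - 4*sqrt(56)*(1 + 56)) + 9651) = 1/(sqrt(56 - 4*2*sqrt(14)*57) + 9651) = 1/(sqrt(56 - 456*sqrt(14)) + 9651) = 1/(9651 + sqrt(56 - 456*sqrt(14)))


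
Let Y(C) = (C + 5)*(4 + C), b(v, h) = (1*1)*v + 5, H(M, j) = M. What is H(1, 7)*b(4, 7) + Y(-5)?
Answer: 9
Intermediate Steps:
b(v, h) = 5 + v (b(v, h) = 1*v + 5 = v + 5 = 5 + v)
Y(C) = (4 + C)*(5 + C) (Y(C) = (5 + C)*(4 + C) = (4 + C)*(5 + C))
H(1, 7)*b(4, 7) + Y(-5) = 1*(5 + 4) + (20 + (-5)² + 9*(-5)) = 1*9 + (20 + 25 - 45) = 9 + 0 = 9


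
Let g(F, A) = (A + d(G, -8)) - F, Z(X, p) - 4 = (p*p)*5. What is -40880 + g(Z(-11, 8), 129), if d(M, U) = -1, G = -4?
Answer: -41076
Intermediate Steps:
Z(X, p) = 4 + 5*p**2 (Z(X, p) = 4 + (p*p)*5 = 4 + p**2*5 = 4 + 5*p**2)
g(F, A) = -1 + A - F (g(F, A) = (A - 1) - F = (-1 + A) - F = -1 + A - F)
-40880 + g(Z(-11, 8), 129) = -40880 + (-1 + 129 - (4 + 5*8**2)) = -40880 + (-1 + 129 - (4 + 5*64)) = -40880 + (-1 + 129 - (4 + 320)) = -40880 + (-1 + 129 - 1*324) = -40880 + (-1 + 129 - 324) = -40880 - 196 = -41076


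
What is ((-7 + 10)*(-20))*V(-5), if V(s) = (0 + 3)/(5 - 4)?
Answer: -180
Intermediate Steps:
V(s) = 3 (V(s) = 3/1 = 3*1 = 3)
((-7 + 10)*(-20))*V(-5) = ((-7 + 10)*(-20))*3 = (3*(-20))*3 = -60*3 = -180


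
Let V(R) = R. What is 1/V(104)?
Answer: 1/104 ≈ 0.0096154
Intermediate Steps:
1/V(104) = 1/104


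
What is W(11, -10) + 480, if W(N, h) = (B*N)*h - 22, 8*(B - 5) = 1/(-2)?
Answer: -681/8 ≈ -85.125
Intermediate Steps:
B = 79/16 (B = 5 + (⅛)/(-2) = 5 + (⅛)*(-½) = 5 - 1/16 = 79/16 ≈ 4.9375)
W(N, h) = -22 + 79*N*h/16 (W(N, h) = (79*N/16)*h - 22 = 79*N*h/16 - 22 = -22 + 79*N*h/16)
W(11, -10) + 480 = (-22 + (79/16)*11*(-10)) + 480 = (-22 - 4345/8) + 480 = -4521/8 + 480 = -681/8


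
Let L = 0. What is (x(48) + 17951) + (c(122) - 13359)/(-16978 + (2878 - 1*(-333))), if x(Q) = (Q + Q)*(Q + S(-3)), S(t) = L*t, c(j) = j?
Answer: 310582990/13767 ≈ 22560.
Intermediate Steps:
S(t) = 0 (S(t) = 0*t = 0)
x(Q) = 2*Q² (x(Q) = (Q + Q)*(Q + 0) = (2*Q)*Q = 2*Q²)
(x(48) + 17951) + (c(122) - 13359)/(-16978 + (2878 - 1*(-333))) = (2*48² + 17951) + (122 - 13359)/(-16978 + (2878 - 1*(-333))) = (2*2304 + 17951) - 13237/(-16978 + (2878 + 333)) = (4608 + 17951) - 13237/(-16978 + 3211) = 22559 - 13237/(-13767) = 22559 - 13237*(-1/13767) = 22559 + 13237/13767 = 310582990/13767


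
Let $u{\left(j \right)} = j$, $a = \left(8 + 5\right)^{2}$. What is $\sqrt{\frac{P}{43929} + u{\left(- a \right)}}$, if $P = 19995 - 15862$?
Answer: $\frac{2 i \sqrt{9054093927}}{14643} \approx 12.996 i$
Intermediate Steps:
$a = 169$ ($a = 13^{2} = 169$)
$P = 4133$
$\sqrt{\frac{P}{43929} + u{\left(- a \right)}} = \sqrt{\frac{4133}{43929} - 169} = \sqrt{- \frac{7419868}{43929}} = \frac{2 i \sqrt{9054093927}}{14643}$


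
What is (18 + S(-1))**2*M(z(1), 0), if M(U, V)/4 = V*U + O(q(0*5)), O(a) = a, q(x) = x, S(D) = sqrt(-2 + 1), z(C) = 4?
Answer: 0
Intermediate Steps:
S(D) = I (S(D) = sqrt(-1) = I)
M(U, V) = 4*U*V (M(U, V) = 4*(V*U + 0*5) = 4*(U*V + 0) = 4*(U*V) = 4*U*V)
(18 + S(-1))**2*M(z(1), 0) = (18 + I)**2*(4*4*0) = (18 + I)**2*0 = 0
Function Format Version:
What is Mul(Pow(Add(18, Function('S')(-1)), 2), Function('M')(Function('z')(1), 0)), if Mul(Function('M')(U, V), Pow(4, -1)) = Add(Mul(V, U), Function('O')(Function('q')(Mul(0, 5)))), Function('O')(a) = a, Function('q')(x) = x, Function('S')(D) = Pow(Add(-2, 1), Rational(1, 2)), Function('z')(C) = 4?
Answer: 0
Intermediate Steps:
Function('S')(D) = I (Function('S')(D) = Pow(-1, Rational(1, 2)) = I)
Function('M')(U, V) = Mul(4, U, V) (Function('M')(U, V) = Mul(4, Add(Mul(V, U), Mul(0, 5))) = Mul(4, Add(Mul(U, V), 0)) = Mul(4, Mul(U, V)) = Mul(4, U, V))
Mul(Pow(Add(18, Function('S')(-1)), 2), Function('M')(Function('z')(1), 0)) = Mul(Pow(Add(18, I), 2), Mul(4, 4, 0)) = Mul(Pow(Add(18, I), 2), 0) = 0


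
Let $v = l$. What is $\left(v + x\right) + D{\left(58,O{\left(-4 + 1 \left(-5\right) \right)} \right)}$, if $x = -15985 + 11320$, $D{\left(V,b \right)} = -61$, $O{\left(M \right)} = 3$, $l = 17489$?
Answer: $12763$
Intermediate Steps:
$v = 17489$
$x = -4665$
$\left(v + x\right) + D{\left(58,O{\left(-4 + 1 \left(-5\right) \right)} \right)} = \left(17489 - 4665\right) - 61 = 12824 - 61 = 12763$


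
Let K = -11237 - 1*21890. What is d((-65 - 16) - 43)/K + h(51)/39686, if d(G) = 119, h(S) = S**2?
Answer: 81440693/1314678122 ≈ 0.061947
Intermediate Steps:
K = -33127 (K = -11237 - 21890 = -33127)
d((-65 - 16) - 43)/K + h(51)/39686 = 119/(-33127) + 51**2/39686 = 119*(-1/33127) + 2601*(1/39686) = -119/33127 + 2601/39686 = 81440693/1314678122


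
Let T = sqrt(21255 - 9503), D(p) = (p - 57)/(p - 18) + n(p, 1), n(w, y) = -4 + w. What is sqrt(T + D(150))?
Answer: sqrt(71005 + 968*sqrt(2938))/22 ≈ 15.972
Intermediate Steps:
D(p) = -4 + p + (-57 + p)/(-18 + p) (D(p) = (p - 57)/(p - 18) + (-4 + p) = (-57 + p)/(-18 + p) + (-4 + p) = -4 + p + (-57 + p)/(-18 + p))
T = 2*sqrt(2938) (T = sqrt(11752) = 2*sqrt(2938) ≈ 108.41)
sqrt(T + D(150)) = sqrt(2*sqrt(2938) + (15 + 150**2 - 21*150)/(-18 + 150)) = sqrt(2*sqrt(2938) + (15 + 22500 - 3150)/132) = sqrt(2*sqrt(2938) + (1/132)*19365) = sqrt(2*sqrt(2938) + 6455/44) = sqrt(6455/44 + 2*sqrt(2938))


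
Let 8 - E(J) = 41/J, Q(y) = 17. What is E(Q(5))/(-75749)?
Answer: -95/1287733 ≈ -7.3773e-5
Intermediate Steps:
E(J) = 8 - 41/J
E(Q(5))/(-75749) = (8 - 41/17)/(-75749) = (8 - 41*1/17)*(-1/75749) = (8 - 41/17)*(-1/75749) = (95/17)*(-1/75749) = -95/1287733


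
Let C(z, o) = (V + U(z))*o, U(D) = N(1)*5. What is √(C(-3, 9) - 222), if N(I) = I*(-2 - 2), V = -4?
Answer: I*√438 ≈ 20.928*I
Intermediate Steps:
N(I) = -4*I (N(I) = I*(-4) = -4*I)
U(D) = -20 (U(D) = -4*1*5 = -4*5 = -20)
C(z, o) = -24*o (C(z, o) = (-4 - 20)*o = -24*o)
√(C(-3, 9) - 222) = √(-24*9 - 222) = √(-216 - 222) = √(-438) = I*√438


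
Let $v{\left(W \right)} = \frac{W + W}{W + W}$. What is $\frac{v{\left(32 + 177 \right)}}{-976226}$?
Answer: $- \frac{1}{976226} \approx -1.0244 \cdot 10^{-6}$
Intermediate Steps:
$v{\left(W \right)} = 1$ ($v{\left(W \right)} = \frac{2 W}{2 W} = 2 W \frac{1}{2 W} = 1$)
$\frac{v{\left(32 + 177 \right)}}{-976226} = 1 \frac{1}{-976226} = 1 \left(- \frac{1}{976226}\right) = - \frac{1}{976226}$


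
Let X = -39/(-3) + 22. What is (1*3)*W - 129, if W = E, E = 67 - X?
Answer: -33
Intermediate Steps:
X = 35 (X = -39*(-1/3) + 22 = 13 + 22 = 35)
E = 32 (E = 67 - 1*35 = 67 - 35 = 32)
W = 32
(1*3)*W - 129 = (1*3)*32 - 129 = 3*32 - 129 = 96 - 129 = -33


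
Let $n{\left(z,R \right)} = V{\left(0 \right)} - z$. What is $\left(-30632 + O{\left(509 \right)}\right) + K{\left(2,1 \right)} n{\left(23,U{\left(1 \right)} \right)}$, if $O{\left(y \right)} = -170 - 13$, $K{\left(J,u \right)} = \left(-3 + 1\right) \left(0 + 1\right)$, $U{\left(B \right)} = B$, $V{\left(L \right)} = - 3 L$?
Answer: $-30769$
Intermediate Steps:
$K{\left(J,u \right)} = -2$ ($K{\left(J,u \right)} = \left(-2\right) 1 = -2$)
$n{\left(z,R \right)} = - z$ ($n{\left(z,R \right)} = \left(-3\right) 0 - z = 0 - z = - z$)
$O{\left(y \right)} = -183$
$\left(-30632 + O{\left(509 \right)}\right) + K{\left(2,1 \right)} n{\left(23,U{\left(1 \right)} \right)} = \left(-30632 - 183\right) - 2 \left(\left(-1\right) 23\right) = -30815 - -46 = -30815 + 46 = -30769$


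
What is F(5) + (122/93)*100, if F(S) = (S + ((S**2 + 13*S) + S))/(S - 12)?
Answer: 76100/651 ≈ 116.90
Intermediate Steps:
F(S) = (S**2 + 15*S)/(-12 + S) (F(S) = (S + (S**2 + 14*S))/(-12 + S) = (S**2 + 15*S)/(-12 + S))
F(5) + (122/93)*100 = 5*(15 + 5)/(-12 + 5) + (122/93)*100 = 5*20/(-7) + (122*(1/93))*100 = 5*(-1/7)*20 + (122/93)*100 = -100/7 + 12200/93 = 76100/651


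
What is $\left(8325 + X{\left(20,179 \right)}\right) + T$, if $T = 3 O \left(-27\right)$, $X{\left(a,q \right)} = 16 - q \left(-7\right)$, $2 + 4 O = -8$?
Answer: $\frac{19593}{2} \approx 9796.5$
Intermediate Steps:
$O = - \frac{5}{2}$ ($O = - \frac{1}{2} + \frac{1}{4} \left(-8\right) = - \frac{1}{2} - 2 = - \frac{5}{2} \approx -2.5$)
$X{\left(a,q \right)} = 16 + 7 q$ ($X{\left(a,q \right)} = 16 - - 7 q = 16 + 7 q$)
$T = \frac{405}{2}$ ($T = 3 \left(- \frac{5}{2}\right) \left(-27\right) = \left(- \frac{15}{2}\right) \left(-27\right) = \frac{405}{2} \approx 202.5$)
$\left(8325 + X{\left(20,179 \right)}\right) + T = \left(8325 + \left(16 + 7 \cdot 179\right)\right) + \frac{405}{2} = \left(8325 + \left(16 + 1253\right)\right) + \frac{405}{2} = \left(8325 + 1269\right) + \frac{405}{2} = 9594 + \frac{405}{2} = \frac{19593}{2}$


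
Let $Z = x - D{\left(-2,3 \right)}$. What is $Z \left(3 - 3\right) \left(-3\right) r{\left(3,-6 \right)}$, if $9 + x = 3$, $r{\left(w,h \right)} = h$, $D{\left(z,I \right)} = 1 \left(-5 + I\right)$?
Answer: $0$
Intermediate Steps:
$D{\left(z,I \right)} = -5 + I$
$x = -6$ ($x = -9 + 3 = -6$)
$Z = -4$ ($Z = -6 - \left(-5 + 3\right) = -6 - -2 = -6 + 2 = -4$)
$Z \left(3 - 3\right) \left(-3\right) r{\left(3,-6 \right)} = - 4 \left(3 - 3\right) \left(-3\right) \left(-6\right) = \left(-4\right) 0 \left(-3\right) \left(-6\right) = 0 \left(-3\right) \left(-6\right) = 0 \left(-6\right) = 0$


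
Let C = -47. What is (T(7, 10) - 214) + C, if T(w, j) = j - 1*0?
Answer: -251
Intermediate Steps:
T(w, j) = j (T(w, j) = j + 0 = j)
(T(7, 10) - 214) + C = (10 - 214) - 47 = -204 - 47 = -251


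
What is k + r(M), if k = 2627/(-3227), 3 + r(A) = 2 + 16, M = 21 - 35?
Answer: 45778/3227 ≈ 14.186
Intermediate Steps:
M = -14
r(A) = 15 (r(A) = -3 + (2 + 16) = -3 + 18 = 15)
k = -2627/3227 (k = 2627*(-1/3227) = -2627/3227 ≈ -0.81407)
k + r(M) = -2627/3227 + 15 = 45778/3227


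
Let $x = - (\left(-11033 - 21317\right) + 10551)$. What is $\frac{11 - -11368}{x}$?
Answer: $\frac{11379}{21799} \approx 0.522$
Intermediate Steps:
$x = 21799$ ($x = - (-32350 + 10551) = \left(-1\right) \left(-21799\right) = 21799$)
$\frac{11 - -11368}{x} = \frac{11 - -11368}{21799} = \left(11 + 11368\right) \frac{1}{21799} = 11379 \cdot \frac{1}{21799} = \frac{11379}{21799}$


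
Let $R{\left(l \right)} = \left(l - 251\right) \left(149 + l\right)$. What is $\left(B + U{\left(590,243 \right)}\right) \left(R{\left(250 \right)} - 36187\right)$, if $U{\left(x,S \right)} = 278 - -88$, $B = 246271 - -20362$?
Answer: $-9768425414$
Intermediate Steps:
$B = 266633$ ($B = 246271 + 20362 = 266633$)
$U{\left(x,S \right)} = 366$ ($U{\left(x,S \right)} = 278 + 88 = 366$)
$R{\left(l \right)} = \left(-251 + l\right) \left(149 + l\right)$
$\left(B + U{\left(590,243 \right)}\right) \left(R{\left(250 \right)} - 36187\right) = \left(266633 + 366\right) \left(\left(-37399 + 250^{2} - 25500\right) - 36187\right) = 266999 \left(\left(-37399 + 62500 - 25500\right) - 36187\right) = 266999 \left(-399 - 36187\right) = 266999 \left(-36586\right) = -9768425414$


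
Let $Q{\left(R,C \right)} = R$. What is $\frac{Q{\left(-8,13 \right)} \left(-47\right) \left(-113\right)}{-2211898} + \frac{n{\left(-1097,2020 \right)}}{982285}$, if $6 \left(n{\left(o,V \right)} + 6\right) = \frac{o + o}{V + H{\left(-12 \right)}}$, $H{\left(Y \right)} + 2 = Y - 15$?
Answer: $\frac{24920340025021}{1297762207745289} \approx 0.019203$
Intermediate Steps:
$H{\left(Y \right)} = -17 + Y$ ($H{\left(Y \right)} = -2 + \left(Y - 15\right) = -2 + \left(-15 + Y\right) = -17 + Y$)
$n{\left(o,V \right)} = -6 + \frac{o}{3 \left(-29 + V\right)}$ ($n{\left(o,V \right)} = -6 + \frac{\left(o + o\right) \frac{1}{V - 29}}{6} = -6 + \frac{2 o \frac{1}{V - 29}}{6} = -6 + \frac{2 o \frac{1}{-29 + V}}{6} = -6 + \frac{o}{3 \left(-29 + V\right)}$)
$\frac{Q{\left(-8,13 \right)} \left(-47\right) \left(-113\right)}{-2211898} + \frac{n{\left(-1097,2020 \right)}}{982285} = \frac{\left(-8\right) \left(-47\right) \left(-113\right)}{-2211898} + \frac{\frac{1}{3} \frac{1}{-29 + 2020} \left(522 - 1097 - 36360\right)}{982285} = 376 \left(-113\right) \left(- \frac{1}{2211898}\right) + \frac{522 - 1097 - 36360}{3 \cdot 1991} \cdot \frac{1}{982285} = \left(-42488\right) \left(- \frac{1}{2211898}\right) + \frac{1}{3} \cdot \frac{1}{1991} \left(-36935\right) \frac{1}{982285} = \frac{21244}{1105949} - \frac{7387}{1173437661} = \frac{24920340025021}{1297762207745289}$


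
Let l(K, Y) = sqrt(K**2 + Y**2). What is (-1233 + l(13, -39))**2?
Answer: 1521979 - 32058*sqrt(10) ≈ 1.4206e+6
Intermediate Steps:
(-1233 + l(13, -39))**2 = (-1233 + sqrt(13**2 + (-39)**2))**2 = (-1233 + sqrt(169 + 1521))**2 = (-1233 + sqrt(1690))**2 = (-1233 + 13*sqrt(10))**2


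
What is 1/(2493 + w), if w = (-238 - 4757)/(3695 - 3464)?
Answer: 77/190296 ≈ 0.00040463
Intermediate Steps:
w = -1665/77 (w = -4995/231 = -4995*1/231 = -1665/77 ≈ -21.623)
1/(2493 + w) = 1/(2493 - 1665/77) = 1/(190296/77) = 77/190296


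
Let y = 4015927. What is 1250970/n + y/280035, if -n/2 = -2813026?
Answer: 11472064757077/787745735910 ≈ 14.563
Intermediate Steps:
n = 5626052 (n = -2*(-2813026) = 5626052)
1250970/n + y/280035 = 1250970/5626052 + 4015927/280035 = 1250970*(1/5626052) + 4015927*(1/280035) = 625485/2813026 + 4015927/280035 = 11472064757077/787745735910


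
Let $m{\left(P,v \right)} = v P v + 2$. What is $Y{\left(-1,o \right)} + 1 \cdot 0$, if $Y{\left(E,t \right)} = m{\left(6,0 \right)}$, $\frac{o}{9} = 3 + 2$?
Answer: $2$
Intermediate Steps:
$o = 45$ ($o = 9 \left(3 + 2\right) = 9 \cdot 5 = 45$)
$m{\left(P,v \right)} = 2 + P v^{2}$ ($m{\left(P,v \right)} = P v v + 2 = P v^{2} + 2 = 2 + P v^{2}$)
$Y{\left(E,t \right)} = 2$ ($Y{\left(E,t \right)} = 2 + 6 \cdot 0^{2} = 2 + 6 \cdot 0 = 2 + 0 = 2$)
$Y{\left(-1,o \right)} + 1 \cdot 0 = 2 + 1 \cdot 0 = 2 + 0 = 2$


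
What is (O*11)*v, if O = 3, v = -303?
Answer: -9999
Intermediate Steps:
(O*11)*v = (3*11)*(-303) = 33*(-303) = -9999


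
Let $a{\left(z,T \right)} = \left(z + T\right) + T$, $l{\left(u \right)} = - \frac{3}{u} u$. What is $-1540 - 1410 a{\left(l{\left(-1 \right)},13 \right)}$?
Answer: $-33970$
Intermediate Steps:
$l{\left(u \right)} = -3$
$a{\left(z,T \right)} = z + 2 T$ ($a{\left(z,T \right)} = \left(T + z\right) + T = z + 2 T$)
$-1540 - 1410 a{\left(l{\left(-1 \right)},13 \right)} = -1540 - 1410 \left(-3 + 2 \cdot 13\right) = -1540 - 1410 \left(-3 + 26\right) = -1540 - 32430 = -33970$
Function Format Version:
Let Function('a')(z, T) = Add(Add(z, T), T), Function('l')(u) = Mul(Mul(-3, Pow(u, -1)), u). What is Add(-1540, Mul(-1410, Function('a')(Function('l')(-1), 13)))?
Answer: -33970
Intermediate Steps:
Function('l')(u) = -3
Function('a')(z, T) = Add(z, Mul(2, T)) (Function('a')(z, T) = Add(Add(T, z), T) = Add(z, Mul(2, T)))
Add(-1540, Mul(-1410, Function('a')(Function('l')(-1), 13))) = Add(-1540, Mul(-1410, Add(-3, Mul(2, 13)))) = Add(-1540, Mul(-1410, Add(-3, 26))) = Add(-1540, Mul(-1410, 23)) = Add(-1540, -32430) = -33970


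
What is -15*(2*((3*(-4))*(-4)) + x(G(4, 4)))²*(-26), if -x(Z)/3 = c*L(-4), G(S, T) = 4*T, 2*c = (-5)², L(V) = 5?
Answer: 6530355/2 ≈ 3.2652e+6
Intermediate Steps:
c = 25/2 (c = (½)*(-5)² = (½)*25 = 25/2 ≈ 12.500)
x(Z) = -375/2 (x(Z) = -75*5/2 = -3*125/2 = -375/2)
-15*(2*((3*(-4))*(-4)) + x(G(4, 4)))²*(-26) = -15*(2*((3*(-4))*(-4)) - 375/2)²*(-26) = -15*(2*(-12*(-4)) - 375/2)²*(-26) = -15*(2*48 - 375/2)²*(-26) = -15*(96 - 375/2)²*(-26) = -15*(-183/2)²*(-26) = -15*33489/4*(-26) = -502335/4*(-26) = 6530355/2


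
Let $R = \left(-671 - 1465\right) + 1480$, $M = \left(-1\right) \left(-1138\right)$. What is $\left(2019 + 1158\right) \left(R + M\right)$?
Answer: $1531314$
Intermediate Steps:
$M = 1138$
$R = -656$ ($R = -2136 + 1480 = -656$)
$\left(2019 + 1158\right) \left(R + M\right) = \left(2019 + 1158\right) \left(-656 + 1138\right) = 3177 \cdot 482 = 1531314$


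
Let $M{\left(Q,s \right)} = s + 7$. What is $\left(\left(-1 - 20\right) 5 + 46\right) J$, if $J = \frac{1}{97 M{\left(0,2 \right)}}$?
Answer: $- \frac{59}{873} \approx -0.067583$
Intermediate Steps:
$M{\left(Q,s \right)} = 7 + s$
$J = \frac{1}{873}$ ($J = \frac{1}{97 \left(7 + 2\right)} = \frac{1}{97 \cdot 9} = \frac{1}{97} \cdot \frac{1}{9} = \frac{1}{873} \approx 0.0011455$)
$\left(\left(-1 - 20\right) 5 + 46\right) J = \left(\left(-1 - 20\right) 5 + 46\right) \frac{1}{873} = \left(\left(-21\right) 5 + 46\right) \frac{1}{873} = \left(-105 + 46\right) \frac{1}{873} = \left(-59\right) \frac{1}{873} = - \frac{59}{873}$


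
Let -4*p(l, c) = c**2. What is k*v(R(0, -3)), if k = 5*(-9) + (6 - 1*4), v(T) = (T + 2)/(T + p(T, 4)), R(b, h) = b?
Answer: 43/2 ≈ 21.500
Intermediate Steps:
p(l, c) = -c**2/4
v(T) = (2 + T)/(-4 + T) (v(T) = (T + 2)/(T - 1/4*4**2) = (2 + T)/(T - 1/4*16) = (2 + T)/(T - 4) = (2 + T)/(-4 + T))
k = -43 (k = -45 + (6 - 4) = -45 + 2 = -43)
k*v(R(0, -3)) = -43*(2 + 0)/(-4 + 0) = -43*2/(-4) = -(-43)*2/4 = -43*(-1/2) = 43/2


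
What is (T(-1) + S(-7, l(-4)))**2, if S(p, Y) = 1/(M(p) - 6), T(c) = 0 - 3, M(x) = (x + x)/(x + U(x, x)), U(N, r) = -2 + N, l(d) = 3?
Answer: 17161/1681 ≈ 10.209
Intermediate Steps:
M(x) = 2*x/(-2 + 2*x) (M(x) = (x + x)/(x + (-2 + x)) = (2*x)/(-2 + 2*x) = 2*x/(-2 + 2*x))
T(c) = -3
S(p, Y) = 1/(-6 + p/(-1 + p)) (S(p, Y) = 1/(p/(-1 + p) - 6) = 1/(-6 + p/(-1 + p)))
(T(-1) + S(-7, l(-4)))**2 = (-3 + (-1 - 7)/(6 - 5*(-7)))**2 = (-3 - 8/(6 + 35))**2 = (-3 - 8/41)**2 = (-131/41)**2 = 17161/1681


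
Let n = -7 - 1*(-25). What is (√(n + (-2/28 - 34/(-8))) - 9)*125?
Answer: -1125 + 375*√483/14 ≈ -536.32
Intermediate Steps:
n = 18 (n = -7 + 25 = 18)
(√(n + (-2/28 - 34/(-8))) - 9)*125 = (√(18 + (-2/28 - 34/(-8))) - 9)*125 = (√(18 + (-2*1/28 - 34*(-⅛))) - 9)*125 = (√(18 + (-1/14 + 17/4)) - 9)*125 = (√(18 + 117/28) - 9)*125 = (√(621/28) - 9)*125 = (3*√483/14 - 9)*125 = (-9 + 3*√483/14)*125 = -1125 + 375*√483/14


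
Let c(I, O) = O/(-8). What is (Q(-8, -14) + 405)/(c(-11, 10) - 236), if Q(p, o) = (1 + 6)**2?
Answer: -1816/949 ≈ -1.9136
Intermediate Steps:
c(I, O) = -O/8 (c(I, O) = O*(-1/8) = -O/8)
Q(p, o) = 49 (Q(p, o) = 7**2 = 49)
(Q(-8, -14) + 405)/(c(-11, 10) - 236) = (49 + 405)/(-1/8*10 - 236) = 454/(-5/4 - 236) = 454/(-949/4) = 454*(-4/949) = -1816/949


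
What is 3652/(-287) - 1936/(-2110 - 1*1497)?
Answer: -12617132/1035209 ≈ -12.188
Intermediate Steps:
3652/(-287) - 1936/(-2110 - 1*1497) = 3652*(-1/287) - 1936/(-2110 - 1497) = -3652/287 - 1936/(-3607) = -3652/287 - 1936*(-1/3607) = -3652/287 + 1936/3607 = -12617132/1035209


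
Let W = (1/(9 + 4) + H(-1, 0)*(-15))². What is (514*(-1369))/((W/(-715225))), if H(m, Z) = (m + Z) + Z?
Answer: 6075302714975/2744 ≈ 2.2140e+9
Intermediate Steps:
H(m, Z) = m + 2*Z (H(m, Z) = (Z + m) + Z = m + 2*Z)
W = 38416/169 (W = (1/(9 + 4) + (-1 + 2*0)*(-15))² = (1/13 + (-1 + 0)*(-15))² = (1/13 - 1*(-15))² = (1/13 + 15)² = (196/13)² = 38416/169 ≈ 227.31)
(514*(-1369))/((W/(-715225))) = (514*(-1369))/(((38416/169)/(-715225))) = -703666/((38416/169)*(-1/715225)) = -703666/(-5488/17267575) = -703666*(-17267575/5488) = 6075302714975/2744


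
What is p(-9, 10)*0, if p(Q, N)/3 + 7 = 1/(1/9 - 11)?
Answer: 0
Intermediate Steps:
p(Q, N) = -2085/98 (p(Q, N) = -21 + 3/(1/9 - 11) = -21 + 3/(⅑ - 11) = -21 + 3/(-98/9) = -21 + 3*(-9/98) = -21 - 27/98 = -2085/98)
p(-9, 10)*0 = -2085/98*0 = 0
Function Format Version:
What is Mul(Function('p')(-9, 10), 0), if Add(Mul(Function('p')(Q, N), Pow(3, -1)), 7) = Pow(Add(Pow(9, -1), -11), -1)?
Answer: 0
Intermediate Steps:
Function('p')(Q, N) = Rational(-2085, 98) (Function('p')(Q, N) = Add(-21, Mul(3, Pow(Add(Pow(9, -1), -11), -1))) = Add(-21, Mul(3, Pow(Add(Rational(1, 9), -11), -1))) = Add(-21, Mul(3, Pow(Rational(-98, 9), -1))) = Add(-21, Mul(3, Rational(-9, 98))) = Add(-21, Rational(-27, 98)) = Rational(-2085, 98))
Mul(Function('p')(-9, 10), 0) = Mul(Rational(-2085, 98), 0) = 0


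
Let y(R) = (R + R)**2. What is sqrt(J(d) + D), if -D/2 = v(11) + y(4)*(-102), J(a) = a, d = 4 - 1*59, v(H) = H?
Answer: sqrt(12979) ≈ 113.93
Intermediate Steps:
d = -55 (d = 4 - 59 = -55)
y(R) = 4*R**2 (y(R) = (2*R)**2 = 4*R**2)
D = 13034 (D = -2*(11 + (4*4**2)*(-102)) = -2*(11 + (4*16)*(-102)) = -2*(11 + 64*(-102)) = -2*(11 - 6528) = -2*(-6517) = 13034)
sqrt(J(d) + D) = sqrt(-55 + 13034) = sqrt(12979)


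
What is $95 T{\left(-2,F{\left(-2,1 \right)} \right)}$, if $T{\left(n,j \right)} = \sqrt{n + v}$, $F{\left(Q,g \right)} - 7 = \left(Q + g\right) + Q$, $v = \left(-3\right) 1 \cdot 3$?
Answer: $95 i \sqrt{11} \approx 315.08 i$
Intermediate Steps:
$v = -9$ ($v = \left(-3\right) 3 = -9$)
$F{\left(Q,g \right)} = 7 + g + 2 Q$ ($F{\left(Q,g \right)} = 7 + \left(\left(Q + g\right) + Q\right) = 7 + \left(g + 2 Q\right) = 7 + g + 2 Q$)
$T{\left(n,j \right)} = \sqrt{-9 + n}$ ($T{\left(n,j \right)} = \sqrt{n - 9} = \sqrt{-9 + n}$)
$95 T{\left(-2,F{\left(-2,1 \right)} \right)} = 95 \sqrt{-9 - 2} = 95 \sqrt{-11} = 95 i \sqrt{11}$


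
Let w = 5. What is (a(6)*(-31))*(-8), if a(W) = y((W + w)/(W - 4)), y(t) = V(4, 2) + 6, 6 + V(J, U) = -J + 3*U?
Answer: 496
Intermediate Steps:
V(J, U) = -6 - J + 3*U (V(J, U) = -6 + (-J + 3*U) = -6 - J + 3*U)
y(t) = 2 (y(t) = (-6 - 1*4 + 3*2) + 6 = (-6 - 4 + 6) + 6 = -4 + 6 = 2)
a(W) = 2
(a(6)*(-31))*(-8) = (2*(-31))*(-8) = -62*(-8) = 496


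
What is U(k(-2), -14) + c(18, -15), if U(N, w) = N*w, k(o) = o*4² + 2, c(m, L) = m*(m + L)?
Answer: 474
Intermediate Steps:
c(m, L) = m*(L + m)
k(o) = 2 + 16*o (k(o) = o*16 + 2 = 16*o + 2 = 2 + 16*o)
U(k(-2), -14) + c(18, -15) = (2 + 16*(-2))*(-14) + 18*(-15 + 18) = (2 - 32)*(-14) + 18*3 = -30*(-14) + 54 = 420 + 54 = 474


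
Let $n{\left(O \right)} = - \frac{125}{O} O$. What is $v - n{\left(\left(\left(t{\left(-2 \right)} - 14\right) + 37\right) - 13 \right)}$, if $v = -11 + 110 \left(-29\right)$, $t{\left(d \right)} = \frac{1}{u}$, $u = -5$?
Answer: $-3076$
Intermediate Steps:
$t{\left(d \right)} = - \frac{1}{5}$ ($t{\left(d \right)} = \frac{1}{-5} = - \frac{1}{5}$)
$n{\left(O \right)} = -125$
$v = -3201$ ($v = -11 - 3190 = -3201$)
$v - n{\left(\left(\left(t{\left(-2 \right)} - 14\right) + 37\right) - 13 \right)} = -3201 - -125 = -3201 + 125 = -3076$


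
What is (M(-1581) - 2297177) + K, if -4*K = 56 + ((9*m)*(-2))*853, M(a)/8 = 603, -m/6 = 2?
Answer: -2338429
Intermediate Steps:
m = -12 (m = -6*2 = -12)
M(a) = 4824 (M(a) = 8*603 = 4824)
K = -46076 (K = -(56 + ((9*(-12))*(-2))*853)/4 = -(56 - 108*(-2)*853)/4 = -(56 + 216*853)/4 = -(56 + 184248)/4 = -1/4*184304 = -46076)
(M(-1581) - 2297177) + K = (4824 - 2297177) - 46076 = -2292353 - 46076 = -2338429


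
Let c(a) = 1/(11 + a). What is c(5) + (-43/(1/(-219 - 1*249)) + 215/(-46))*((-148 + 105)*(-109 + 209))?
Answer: -31836821577/368 ≈ -8.6513e+7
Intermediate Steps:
c(5) + (-43/(1/(-219 - 1*249)) + 215/(-46))*((-148 + 105)*(-109 + 209)) = 1/(11 + 5) + (-43/(1/(-219 - 1*249)) + 215/(-46))*((-148 + 105)*(-109 + 209)) = 1/16 + (-43/(1/(-219 - 249)) + 215*(-1/46))*(-43*100) = 1/16 + (-43/(1/(-468)) - 215/46)*(-4300) = 1/16 + (-43/(-1/468) - 215/46)*(-4300) = 1/16 + (-43*(-468) - 215/46)*(-4300) = 1/16 + (20124 - 215/46)*(-4300) = 1/16 + (925489/46)*(-4300) = 1/16 - 1989801350/23 = -31836821577/368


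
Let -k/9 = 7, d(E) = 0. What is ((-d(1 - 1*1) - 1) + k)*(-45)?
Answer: 2880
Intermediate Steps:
k = -63 (k = -9*7 = -63)
((-d(1 - 1*1) - 1) + k)*(-45) = ((-1*0 - 1) - 63)*(-45) = ((0 - 1) - 63)*(-45) = (-1 - 63)*(-45) = -64*(-45) = 2880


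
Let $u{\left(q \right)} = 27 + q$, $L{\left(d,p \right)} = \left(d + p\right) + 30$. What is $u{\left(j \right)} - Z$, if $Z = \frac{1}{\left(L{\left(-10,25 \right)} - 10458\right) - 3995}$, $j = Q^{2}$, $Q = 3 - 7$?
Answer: $\frac{619545}{14408} \approx 43.0$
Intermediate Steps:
$Q = -4$
$L{\left(d,p \right)} = 30 + d + p$
$j = 16$ ($j = \left(-4\right)^{2} = 16$)
$Z = - \frac{1}{14408}$ ($Z = \frac{1}{\left(\left(30 - 10 + 25\right) - 10458\right) - 3995} = \frac{1}{\left(45 - 10458\right) - 3995} = \frac{1}{-10413 - 3995} = \frac{1}{-14408} = - \frac{1}{14408} \approx -6.9406 \cdot 10^{-5}$)
$u{\left(j \right)} - Z = \left(27 + 16\right) - - \frac{1}{14408} = 43 + \frac{1}{14408} = \frac{619545}{14408}$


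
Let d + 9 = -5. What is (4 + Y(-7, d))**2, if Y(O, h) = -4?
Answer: 0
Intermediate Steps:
d = -14 (d = -9 - 5 = -14)
(4 + Y(-7, d))**2 = (4 - 4)**2 = 0**2 = 0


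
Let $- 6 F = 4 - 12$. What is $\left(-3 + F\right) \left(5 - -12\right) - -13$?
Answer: $- \frac{46}{3} \approx -15.333$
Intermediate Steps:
$F = \frac{4}{3}$ ($F = - \frac{4 - 12}{6} = \left(- \frac{1}{6}\right) \left(-8\right) = \frac{4}{3} \approx 1.3333$)
$\left(-3 + F\right) \left(5 - -12\right) - -13 = \left(-3 + \frac{4}{3}\right) \left(5 - -12\right) - -13 = - \frac{5 \left(5 + 12\right)}{3} + \left(-2 + 15\right) = \left(- \frac{5}{3}\right) 17 + 13 = - \frac{85}{3} + 13 = - \frac{46}{3}$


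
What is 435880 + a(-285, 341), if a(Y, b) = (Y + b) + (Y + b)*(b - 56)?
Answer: 451896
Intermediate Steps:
a(Y, b) = Y + b + (-56 + b)*(Y + b) (a(Y, b) = (Y + b) + (Y + b)*(-56 + b) = (Y + b) + (-56 + b)*(Y + b) = Y + b + (-56 + b)*(Y + b))
435880 + a(-285, 341) = 435880 + (341² - 55*(-285) - 55*341 - 285*341) = 435880 + (116281 + 15675 - 18755 - 97185) = 435880 + 16016 = 451896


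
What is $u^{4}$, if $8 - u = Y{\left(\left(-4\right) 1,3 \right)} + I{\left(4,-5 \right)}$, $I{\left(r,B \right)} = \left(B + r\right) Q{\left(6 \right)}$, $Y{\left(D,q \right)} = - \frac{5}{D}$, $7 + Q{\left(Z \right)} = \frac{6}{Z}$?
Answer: $\frac{81}{256} \approx 0.31641$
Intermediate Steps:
$Q{\left(Z \right)} = -7 + \frac{6}{Z}$
$I{\left(r,B \right)} = - 6 B - 6 r$ ($I{\left(r,B \right)} = \left(B + r\right) \left(-7 + \frac{6}{6}\right) = \left(B + r\right) \left(-7 + 6 \cdot \frac{1}{6}\right) = \left(B + r\right) \left(-7 + 1\right) = \left(B + r\right) \left(-6\right) = - 6 B - 6 r$)
$u = \frac{3}{4}$ ($u = 8 - \left(- \frac{5}{\left(-4\right) 1} - -6\right) = 8 - \left(- \frac{5}{-4} + \left(30 - 24\right)\right) = 8 - \left(\left(-5\right) \left(- \frac{1}{4}\right) + 6\right) = 8 - \left(\frac{5}{4} + 6\right) = 8 - \frac{29}{4} = \frac{3}{4} \approx 0.75$)
$u^{4} = \left(\frac{3}{4}\right)^{4} = \frac{81}{256}$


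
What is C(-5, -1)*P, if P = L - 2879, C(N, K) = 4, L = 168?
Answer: -10844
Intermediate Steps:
P = -2711 (P = 168 - 2879 = -2711)
C(-5, -1)*P = 4*(-2711) = -10844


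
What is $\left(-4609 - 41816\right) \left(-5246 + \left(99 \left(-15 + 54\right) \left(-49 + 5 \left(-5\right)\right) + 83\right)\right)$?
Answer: $13503964725$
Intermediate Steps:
$\left(-4609 - 41816\right) \left(-5246 + \left(99 \left(-15 + 54\right) \left(-49 + 5 \left(-5\right)\right) + 83\right)\right) = - 46425 \left(-5246 + \left(99 \cdot 39 \left(-49 - 25\right) + 83\right)\right) = - 46425 \left(-5246 + \left(99 \cdot 39 \left(-74\right) + 83\right)\right) = - 46425 \left(-5246 + \left(99 \left(-2886\right) + 83\right)\right) = - 46425 \left(-5246 + \left(-285714 + 83\right)\right) = - 46425 \left(-5246 - 285631\right) = \left(-46425\right) \left(-290877\right) = 13503964725$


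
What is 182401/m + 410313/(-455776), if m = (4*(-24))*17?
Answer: -1309431703/11622288 ≈ -112.67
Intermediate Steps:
m = -1632 (m = -96*17 = -1632)
182401/m + 410313/(-455776) = 182401/(-1632) + 410313/(-455776) = 182401*(-1/1632) + 410313*(-1/455776) = -182401/1632 - 410313/455776 = -1309431703/11622288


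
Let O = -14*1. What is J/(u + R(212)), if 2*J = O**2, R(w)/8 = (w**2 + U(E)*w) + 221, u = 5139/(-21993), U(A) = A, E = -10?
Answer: 718438/2524501447 ≈ 0.00028459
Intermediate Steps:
u = -1713/7331 (u = 5139*(-1/21993) = -1713/7331 ≈ -0.23367)
R(w) = 1768 - 80*w + 8*w**2 (R(w) = 8*((w**2 - 10*w) + 221) = 8*(221 + w**2 - 10*w) = 1768 - 80*w + 8*w**2)
O = -14
J = 98 (J = (1/2)*(-14)**2 = (1/2)*196 = 98)
J/(u + R(212)) = 98/(-1713/7331 + (1768 - 80*212 + 8*212**2)) = 98/(-1713/7331 + (1768 - 16960 + 8*44944)) = 98/(-1713/7331 + (1768 - 16960 + 359552)) = 98/(-1713/7331 + 344360) = 98/(2524501447/7331) = 98*(7331/2524501447) = 718438/2524501447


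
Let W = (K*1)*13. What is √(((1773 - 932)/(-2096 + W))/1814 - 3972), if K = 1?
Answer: I*√56710355467087010/3778562 ≈ 63.024*I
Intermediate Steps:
W = 13 (W = (1*1)*13 = 1*13 = 13)
√(((1773 - 932)/(-2096 + W))/1814 - 3972) = √(((1773 - 932)/(-2096 + 13))/1814 - 3972) = √((841/(-2083))*(1/1814) - 3972) = √((841*(-1/2083))*(1/1814) - 3972) = √(-841/2083*1/1814 - 3972) = √(-841/3778562 - 3972) = √(-15008449105/3778562) = I*√56710355467087010/3778562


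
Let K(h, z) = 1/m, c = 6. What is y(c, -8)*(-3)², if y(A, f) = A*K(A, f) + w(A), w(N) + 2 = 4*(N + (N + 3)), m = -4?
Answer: 1017/2 ≈ 508.50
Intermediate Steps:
w(N) = 10 + 8*N (w(N) = -2 + 4*(N + (N + 3)) = -2 + 4*(N + (3 + N)) = -2 + 4*(3 + 2*N) = -2 + (12 + 8*N) = 10 + 8*N)
K(h, z) = -¼ (K(h, z) = 1/(-4) = -¼)
y(A, f) = 10 + 31*A/4 (y(A, f) = A*(-¼) + (10 + 8*A) = -A/4 + (10 + 8*A) = 10 + 31*A/4)
y(c, -8)*(-3)² = (10 + (31/4)*6)*(-3)² = (10 + 93/2)*9 = (113/2)*9 = 1017/2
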